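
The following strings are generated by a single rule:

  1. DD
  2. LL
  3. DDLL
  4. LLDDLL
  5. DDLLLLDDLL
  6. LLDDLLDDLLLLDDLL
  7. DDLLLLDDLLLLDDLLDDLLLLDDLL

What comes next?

This is a Fibonacci-style word recurrence s(k) = s(k−2)·s(k−1): e.g. DD·LL = DDLL.
So term 8 is LLDDLLDDLLLLDDLL·DDLLLLDDLLLLDDLLDDLLLLDDLL.

LLDDLLDDLLLLDDLLDDLLLLDDLLLLDDLLDDLLLLDDLL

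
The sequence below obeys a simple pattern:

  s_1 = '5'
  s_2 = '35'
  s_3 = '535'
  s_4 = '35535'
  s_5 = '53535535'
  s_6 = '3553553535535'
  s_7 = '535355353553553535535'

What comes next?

This is a Fibonacci-style word recurrence s(k) = s(k−2)·s(k−1): e.g. 5·35 = 535.
So term 8 is 3553553535535·535355353553553535535.

3553553535535535355353553553535535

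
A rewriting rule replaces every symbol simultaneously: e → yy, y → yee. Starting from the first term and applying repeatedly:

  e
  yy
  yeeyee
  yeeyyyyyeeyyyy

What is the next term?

Applying the rule to each of the 14 symbols of yeeyyyyyeeyyyy gives the pieces yee yy yy yee yee yee yee yee yy yy yee yee yee yee, which concatenate to the answer.

yeeyyyyyeeyeeyeeyeeyeeyyyyyeeyeeyeeyee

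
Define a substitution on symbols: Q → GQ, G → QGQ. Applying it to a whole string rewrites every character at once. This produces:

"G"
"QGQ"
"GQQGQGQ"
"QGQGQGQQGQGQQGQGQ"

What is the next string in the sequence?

Applying the rule to each of the 17 symbols of QGQGQGQQGQGQQGQGQ gives the pieces GQ QGQ GQ QGQ GQ QGQ GQ GQ QGQ GQ QGQ GQ GQ QGQ GQ QGQ GQ, which concatenate to the answer.

GQQGQGQQGQGQQGQGQGQQGQGQQGQGQGQQGQGQQGQGQ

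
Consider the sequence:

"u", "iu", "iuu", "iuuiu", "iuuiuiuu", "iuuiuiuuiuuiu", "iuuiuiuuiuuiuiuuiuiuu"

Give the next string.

From term 3 onward, concatenate the last term with the second-to-last: iu·u = iuu, iuu·iu = iuuiu, …
Continuing: iuuiuiuuiuuiuiuuiuiuu · iuuiuiuuiuuiu gives term 8.

iuuiuiuuiuuiuiuuiuiuuiuuiuiuuiuuiu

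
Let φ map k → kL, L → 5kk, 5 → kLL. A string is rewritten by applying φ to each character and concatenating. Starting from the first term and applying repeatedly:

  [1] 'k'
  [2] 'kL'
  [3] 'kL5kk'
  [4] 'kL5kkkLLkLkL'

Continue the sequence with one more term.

kL5kkkLLkLkLkL5kk5kkkL5kkkL5kk

Rewriting each symbol of kL5kkkLLkLkL: k→kL, L→5kk, 5→kLL, k→kL, k→kL, k→kL, L→5kk, L→5kk, k→kL, L→5kk, k→kL, L→5kk, which concatenates to kL 5kk kLL kL kL kL 5kk 5kk kL 5kk kL 5kk.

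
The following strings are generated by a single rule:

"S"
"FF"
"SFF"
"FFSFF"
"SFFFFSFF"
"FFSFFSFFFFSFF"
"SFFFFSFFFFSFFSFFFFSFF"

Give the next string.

FFSFFSFFFFSFFSFFFFSFFFFSFFSFFFFSFF

From term 3 onward, concatenate the second-to-last term with the last: S·FF = SFF, FF·SFF = FFSFF, …
Continuing: FFSFFSFFFFSFF · SFFFFSFFFFSFFSFFFFSFF gives term 8.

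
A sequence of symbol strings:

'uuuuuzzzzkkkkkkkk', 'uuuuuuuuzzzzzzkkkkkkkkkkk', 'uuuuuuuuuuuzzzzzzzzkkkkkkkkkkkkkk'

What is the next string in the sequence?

uuuuuuuuuuuuuuzzzzzzzzzzkkkkkkkkkkkkkkkkk

The n-th term is 3n-1 u's then 2n z's then 3n+2 k's, where the shown terms are n = 2, 3, 4.
Setting n = 5 gives 14, 10, 17 characters in each block.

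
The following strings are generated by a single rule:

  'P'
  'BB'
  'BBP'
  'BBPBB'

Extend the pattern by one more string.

This is a Fibonacci-style word recurrence s(k) = s(k−1)·s(k−2): e.g. BB·P = BBP.
Continuing: BBPBB · BBP gives term 5.

BBPBBBBP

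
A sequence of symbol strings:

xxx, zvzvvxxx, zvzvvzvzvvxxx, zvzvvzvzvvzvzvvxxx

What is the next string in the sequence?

zvzvvzvzvvzvzvvzvzvvxxx

Every step adds zvzvv at the front: s(k+1) = zvzvv·s(k).
One more step from zvzvvzvzvvzvzvvxxx gives the answer.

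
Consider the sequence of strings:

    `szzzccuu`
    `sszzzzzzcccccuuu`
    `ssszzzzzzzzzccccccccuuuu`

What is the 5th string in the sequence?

ssssszzzzzzzzzzzzzzzccccccccccccccuuuuuu

Reading off run lengths: s runs 1, 2, 3; z runs 3, 6, 9; c runs 2, 5, 8; u runs 2, 3, 4 — each is linear in n (n = 1, 2, …).
Setting n = 5 gives 5, 15, 14, 6 characters in each block.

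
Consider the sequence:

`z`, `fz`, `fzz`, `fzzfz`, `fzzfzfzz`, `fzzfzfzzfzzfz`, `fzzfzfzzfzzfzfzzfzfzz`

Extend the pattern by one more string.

fzzfzfzzfzzfzfzzfzfzzfzzfzfzzfzzfz

This is a Fibonacci-style word recurrence s(k) = s(k−1)·s(k−2): e.g. fz·z = fzz.
Continuing: fzzfzfzzfzzfzfzzfzfzz · fzzfzfzzfzzfz gives term 8.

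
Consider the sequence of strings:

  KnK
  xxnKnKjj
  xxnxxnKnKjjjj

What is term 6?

xxnxxnxxnxxnxxnKnKjjjjjjjjjj

Each term wraps the previous one in xxn on the left and jj on the right.
From xxnxxnKnKjjjj, 3 further steps: xxnxxnKnKjjjj → xxnxxnxxnKnKjjjjjj → xxnxxnxxnxxnKnKjjjjjjjj → (answer).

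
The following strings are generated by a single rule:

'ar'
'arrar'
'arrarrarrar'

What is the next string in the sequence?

arrarrarrarrarrarrarrar

Every step duplicates the string with 'r' between the halves.
One more doubling of arrarrarrar gives the answer.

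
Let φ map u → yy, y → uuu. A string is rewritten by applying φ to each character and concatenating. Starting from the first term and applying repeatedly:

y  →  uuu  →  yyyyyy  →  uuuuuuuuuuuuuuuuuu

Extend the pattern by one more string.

Rewriting the 18 symbols of uuuuuuuuuuuuuuuuuu one by one yields yy yy yy yy yy yy yy yy yy yy yy yy yy yy yy yy yy yy; concatenated:

yyyyyyyyyyyyyyyyyyyyyyyyyyyyyyyyyyyy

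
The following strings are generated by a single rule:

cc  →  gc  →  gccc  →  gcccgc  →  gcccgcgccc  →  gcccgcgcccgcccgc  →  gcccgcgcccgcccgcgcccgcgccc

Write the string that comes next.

This is a Fibonacci-style word recurrence s(k) = s(k−1)·s(k−2): e.g. gc·cc = gccc.
The next term joins gcccgcgcccgcccgcgcccgcgccc and gcccgcgcccgcccgc.

gcccgcgcccgcccgcgcccgcgcccgcccgcgcccgcccgc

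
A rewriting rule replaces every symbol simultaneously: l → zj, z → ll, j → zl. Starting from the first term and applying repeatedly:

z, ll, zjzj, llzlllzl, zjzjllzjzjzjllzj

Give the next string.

llzlllzlzjzjllzlllzlllzlzjzjllzl

Applying the rule to each of the 16 symbols of zjzjllzjzjzjllzj gives the pieces ll zl ll zl zj zj ll zl ll zl ll zl zj zj ll zl, which concatenate to the answer.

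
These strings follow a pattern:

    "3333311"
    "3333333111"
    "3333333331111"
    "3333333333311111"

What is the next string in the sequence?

The n-th term is 2n+1 3's then n 1's, where the shown terms are n = 2, 3, 4, 5.
For the next term, n = 6, so the run lengths are 13, 6.

3333333333333111111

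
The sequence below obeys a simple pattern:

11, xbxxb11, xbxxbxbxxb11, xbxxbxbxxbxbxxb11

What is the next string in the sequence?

The strings grow by a fixed prefix xbxxb each time.
One more step from xbxxbxbxxbxbxxb11 gives the answer.

xbxxbxbxxbxbxxbxbxxb11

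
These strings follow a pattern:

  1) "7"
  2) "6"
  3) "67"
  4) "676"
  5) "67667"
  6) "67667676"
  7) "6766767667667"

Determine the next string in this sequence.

From term 3 onward, concatenate the last term with the second-to-last: 6·7 = 67, 67·6 = 676, …
So term 8 is 6766767667667·67667676.

676676766766767667676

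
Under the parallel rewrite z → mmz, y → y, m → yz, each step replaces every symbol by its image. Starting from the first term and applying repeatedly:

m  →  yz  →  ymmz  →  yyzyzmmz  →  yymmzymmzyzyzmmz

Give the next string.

Applying the rule to each of the 16 symbols of yymmzymmzyzyzmmz gives the pieces y y yz yz mmz y yz yz mmz y mmz y mmz yz yz mmz, which concatenate to the answer.

yyyzyzmmzyyzyzmmzymmzymmzyzyzmmz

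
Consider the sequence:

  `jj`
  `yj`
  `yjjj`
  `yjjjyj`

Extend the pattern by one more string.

This is a Fibonacci-style word recurrence s(k) = s(k−1)·s(k−2): e.g. yj·jj = yjjj.
So term 5 is yjjjyj·yjjj.

yjjjyjyjjj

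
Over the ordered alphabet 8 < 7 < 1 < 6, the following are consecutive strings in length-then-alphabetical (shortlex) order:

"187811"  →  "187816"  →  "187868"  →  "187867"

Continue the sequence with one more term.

187861

Find the rightmost character of 187867 below 6, bump it to the next letter, and reset everything to its right to 8.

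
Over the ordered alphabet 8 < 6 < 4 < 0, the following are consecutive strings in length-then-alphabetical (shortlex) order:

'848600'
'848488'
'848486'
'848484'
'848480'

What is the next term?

Treat 848480 as a base-4 numeral over the given alphabet and add one, carrying through any trailing 0's.

848468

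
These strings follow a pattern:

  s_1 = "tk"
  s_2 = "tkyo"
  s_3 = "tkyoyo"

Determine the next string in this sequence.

The strings grow by a fixed suffix yo each time.
So the next term is tkyoyo·yo.

tkyoyoyo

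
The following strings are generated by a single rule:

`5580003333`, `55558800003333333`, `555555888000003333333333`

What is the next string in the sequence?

5555555588880000003333333333333

The n-th term is 2n 5's then n 8's then n+2 0's then 3n+1 3's (n = 1, 2, …).
Setting n = 4 gives 8, 4, 6, 13 characters in each block.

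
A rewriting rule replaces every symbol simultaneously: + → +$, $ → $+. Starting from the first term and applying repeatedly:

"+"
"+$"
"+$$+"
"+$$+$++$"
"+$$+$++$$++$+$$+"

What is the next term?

Rewriting the 16 symbols of +$$+$++$$++$+$$+ one by one yields +$ $+ $+ +$ $+ +$ +$ $+ $+ +$ +$ $+ +$ $+ $+ +$; concatenated:

+$$+$++$$++$+$$+$++$+$$++$$+$++$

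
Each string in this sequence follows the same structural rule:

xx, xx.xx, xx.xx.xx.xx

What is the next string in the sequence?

s(k+1) = s(k)·.·s(k) — each term doubles the last with '.' between the halves.
One more doubling of xx.xx.xx.xx gives the answer.

xx.xx.xx.xx.xx.xx.xx.xx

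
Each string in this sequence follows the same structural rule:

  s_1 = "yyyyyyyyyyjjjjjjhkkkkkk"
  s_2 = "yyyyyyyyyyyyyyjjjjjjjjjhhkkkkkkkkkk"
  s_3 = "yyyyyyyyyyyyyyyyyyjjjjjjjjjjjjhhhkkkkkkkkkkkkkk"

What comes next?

yyyyyyyyyyyyyyyyyyyyyyjjjjjjjjjjjjjjjhhhhkkkkkkkkkkkkkkkkkk

Each string has the form y^{4n+2} j^{3n} h^{n-1} k^{4n-2}, where the shown terms are n = 2, 3, 4.
Setting n = 5 gives 22, 15, 4, 18 characters in each block.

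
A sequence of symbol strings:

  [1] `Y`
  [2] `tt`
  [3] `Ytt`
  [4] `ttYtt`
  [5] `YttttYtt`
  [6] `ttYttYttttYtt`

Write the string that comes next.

YttttYttttYttYttttYtt

This is a Fibonacci-style word recurrence s(k) = s(k−2)·s(k−1): e.g. Y·tt = Ytt.
The next term joins YttttYtt and ttYttYttttYtt.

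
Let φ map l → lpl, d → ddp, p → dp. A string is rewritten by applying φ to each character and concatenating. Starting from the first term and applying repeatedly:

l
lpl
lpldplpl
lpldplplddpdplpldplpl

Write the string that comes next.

Rewriting the 21 symbols of lpldplplddpdplpldplpl one by one yields lpl dp lpl ddp dp lpl dp lpl ddp ddp dp ddp dp lpl dp lpl ddp dp lpl dp lpl; concatenated:

lpldplplddpdplpldplplddpddpdpddpdplpldplplddpdplpldplpl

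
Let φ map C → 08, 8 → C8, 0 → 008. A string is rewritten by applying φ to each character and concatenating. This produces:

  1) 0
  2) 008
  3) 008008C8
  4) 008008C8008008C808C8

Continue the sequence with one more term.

008008C8008008C808C8008008C8008008C808C8008C808C8

Applying the rule to each of the 20 symbols of 008008C8008008C808C8 gives the pieces 008 008 C8 008 008 C8 08 C8 008 008 C8 008 008 C8 08 C8 008 C8 08 C8, which concatenate to the answer.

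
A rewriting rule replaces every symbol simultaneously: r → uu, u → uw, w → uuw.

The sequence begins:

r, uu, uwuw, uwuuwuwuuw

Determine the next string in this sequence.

uwuuwuwuwuuwuwuuwuwuwuuw

Rewriting each symbol of uwuuwuwuuw: u→uw, w→uuw, u→uw, u→uw, w→uuw, u→uw, w→uuw, u→uw, u→uw, w→uuw, which concatenates to uw uuw uw uw uuw uw uuw uw uw uuw.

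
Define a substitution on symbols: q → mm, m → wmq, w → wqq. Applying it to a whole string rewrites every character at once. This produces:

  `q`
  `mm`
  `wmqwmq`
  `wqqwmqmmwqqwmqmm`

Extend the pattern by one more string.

Rewriting the 16 symbols of wqqwmqmmwqqwmqmm one by one yields wqq mm mm wqq wmq mm wmq wmq wqq mm mm wqq wmq mm wmq wmq; concatenated:

wqqmmmmwqqwmqmmwmqwmqwqqmmmmwqqwmqmmwmqwmq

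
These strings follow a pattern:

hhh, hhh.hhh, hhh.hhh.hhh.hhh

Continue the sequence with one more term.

hhh.hhh.hhh.hhh.hhh.hhh.hhh.hhh

s(k+1) = s(k)·.·s(k) — each term doubles the last with '.' between the halves.
One more doubling of hhh.hhh.hhh.hhh gives the answer.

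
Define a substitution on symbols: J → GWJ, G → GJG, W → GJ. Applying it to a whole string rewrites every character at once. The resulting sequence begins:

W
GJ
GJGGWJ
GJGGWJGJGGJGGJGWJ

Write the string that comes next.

GJGGWJGJGGJGGJGWJGJGGWJGJGGJGGWJGJGGJGGWJGJGGJGWJ

Applying the rule to each of the 17 symbols of GJGGWJGJGGJGGJGWJ gives the pieces GJG GWJ GJG GJG GJ GWJ GJG GWJ GJG GJG GWJ GJG GJG GWJ GJG GJ GWJ, which concatenate to the answer.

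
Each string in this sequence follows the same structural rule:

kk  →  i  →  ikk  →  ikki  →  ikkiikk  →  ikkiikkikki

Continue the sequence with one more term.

ikkiikkikkiikkiikk

Each term (from the third on) is the previous term followed by the one before it: term 3 = i·kk = ikk.
Continuing: ikkiikkikki · ikkiikk gives term 7.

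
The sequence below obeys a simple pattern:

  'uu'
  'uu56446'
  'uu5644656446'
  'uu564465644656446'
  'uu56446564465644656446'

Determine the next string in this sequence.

Each term is the previous one with 56446 appended.
Applying this once more to uu56446564465644656446:

uu5644656446564465644656446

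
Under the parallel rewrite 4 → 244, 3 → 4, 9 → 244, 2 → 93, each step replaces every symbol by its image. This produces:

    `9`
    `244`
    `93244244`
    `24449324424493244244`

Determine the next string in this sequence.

φ(24449324424493244244) expands symbol-by-symbol to 93 244 244 244 244 4 93 244 244 93 244 244 244 4 93 244 244 93 244 244; joining the 20 pieces gives the next term.

932442442442444932442449324424424449324424493244244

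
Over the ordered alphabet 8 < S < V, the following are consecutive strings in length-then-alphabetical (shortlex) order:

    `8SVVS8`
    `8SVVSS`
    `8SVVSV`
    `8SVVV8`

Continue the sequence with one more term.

8SVVVS

Find the rightmost character of 8SVVV8 below V, bump it to the next letter, and reset everything to its right to 8.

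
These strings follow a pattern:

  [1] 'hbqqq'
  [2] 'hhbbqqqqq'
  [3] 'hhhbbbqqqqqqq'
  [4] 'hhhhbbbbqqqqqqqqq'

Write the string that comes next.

Term n consists of n h's, followed by n b's, followed by 2n+1 q's (n = 1, 2, …).
For the next term, n = 5, so the run lengths are 5, 5, 11.

hhhhhbbbbbqqqqqqqqqqq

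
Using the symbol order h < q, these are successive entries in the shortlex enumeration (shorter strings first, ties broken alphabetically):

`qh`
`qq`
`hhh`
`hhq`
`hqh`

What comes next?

The successor of hqh increments the rightmost position that isn't already q and resets every position after it to h.

hqq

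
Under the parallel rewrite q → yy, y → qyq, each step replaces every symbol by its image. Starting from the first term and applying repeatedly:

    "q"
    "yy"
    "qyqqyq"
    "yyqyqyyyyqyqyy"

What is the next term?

Replace each of the 14 characters of yyqyqyyyyqyqyy in place — qyq qyq yy qyq yy qyq qyq qyq qyq yy qyq yy qyq qyq — and concatenate.

qyqqyqyyqyqyyqyqqyqqyqqyqyyqyqyyqyqqyq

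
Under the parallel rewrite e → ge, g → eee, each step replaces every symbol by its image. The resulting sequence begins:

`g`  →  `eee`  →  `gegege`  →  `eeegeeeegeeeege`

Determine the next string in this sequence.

Rewriting the 15 symbols of eeegeeeegeeeege one by one yields ge ge ge eee ge ge ge ge eee ge ge ge ge eee ge; concatenated:

gegegeeeegegegegeeeegegegegeeeege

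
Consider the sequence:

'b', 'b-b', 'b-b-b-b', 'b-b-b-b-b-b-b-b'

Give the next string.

Every step duplicates the string with '-' between the halves.
So the next term is two copies of b-b-b-b-b-b-b-b with '-' between the halves.

b-b-b-b-b-b-b-b-b-b-b-b-b-b-b-b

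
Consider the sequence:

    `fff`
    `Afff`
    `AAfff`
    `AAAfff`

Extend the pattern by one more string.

Every step adds A at the front: s(k+1) = A·s(k).
So the next term is A·AAAfff.

AAAAfff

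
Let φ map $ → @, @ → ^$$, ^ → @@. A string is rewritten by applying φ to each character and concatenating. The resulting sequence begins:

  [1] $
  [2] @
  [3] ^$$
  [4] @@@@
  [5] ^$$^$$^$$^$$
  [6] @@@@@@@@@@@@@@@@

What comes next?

Replace each of the 16 characters of @@@@@@@@@@@@@@@@ in place — ^$$ ^$$ ^$$ ^$$ ^$$ ^$$ ^$$ ^$$ ^$$ ^$$ ^$$ ^$$ ^$$ ^$$ ^$$ ^$$ — and concatenate.

^$$^$$^$$^$$^$$^$$^$$^$$^$$^$$^$$^$$^$$^$$^$$^$$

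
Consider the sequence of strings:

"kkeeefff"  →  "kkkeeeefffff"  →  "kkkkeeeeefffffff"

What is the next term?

The n-th term is n+1 k's then n+2 e's then 2n+1 f's (n = 1, 2, …).
For the next term, n = 4, so the run lengths are 5, 6, 9.

kkkkkeeeeeefffffffff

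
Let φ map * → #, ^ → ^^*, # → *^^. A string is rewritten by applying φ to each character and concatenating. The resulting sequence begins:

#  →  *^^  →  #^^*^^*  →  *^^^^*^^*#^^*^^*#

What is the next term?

#^^*^^*^^*^^*#^^*^^*#*^^^^*^^*#^^*^^*#*^^

φ(*^^^^*^^*#^^*^^*#) expands symbol-by-symbol to # ^^* ^^* ^^* ^^* # ^^* ^^* # *^^ ^^* ^^* # ^^* ^^* # *^^; joining the 17 pieces gives the next term.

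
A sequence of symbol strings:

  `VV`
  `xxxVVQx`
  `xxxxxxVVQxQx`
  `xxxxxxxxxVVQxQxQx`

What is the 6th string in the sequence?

xxxxxxxxxxxxxxxVVQxQxQxQxQx

Every step adds xxx to the front and Qx to the end of the previous string.
From xxxxxxxxxVVQxQxQx, 2 further steps: xxxxxxxxxVVQxQxQx → xxxxxxxxxxxxVVQxQxQxQx → (answer).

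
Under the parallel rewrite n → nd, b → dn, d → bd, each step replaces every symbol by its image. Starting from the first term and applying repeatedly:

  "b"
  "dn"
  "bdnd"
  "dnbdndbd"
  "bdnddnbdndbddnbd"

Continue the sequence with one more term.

Replace each of the 16 characters of bdnddnbdndbddnbd in place — dn bd nd bd bd nd dn bd nd bd dn bd bd nd dn bd — and concatenate.

dnbdndbdbdnddnbdndbddnbdbdnddnbd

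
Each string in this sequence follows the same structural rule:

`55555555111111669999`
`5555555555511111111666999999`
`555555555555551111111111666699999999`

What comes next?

Reading off run lengths: 5 runs 8, 11, 14; 1 runs 6, 8, 10; 6 runs 2, 3, 4; 9 runs 4, 6, 8 — each is linear in n, where the shown terms are n = 2, 3, 4.
At n = 5 the blocks have lengths 17, 12, 5, 10.

55555555555555555111111111111666669999999999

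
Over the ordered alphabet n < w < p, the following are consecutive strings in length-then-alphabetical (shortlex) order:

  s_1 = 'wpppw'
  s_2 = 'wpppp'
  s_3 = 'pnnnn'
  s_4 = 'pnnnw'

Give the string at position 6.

Continuing the enumeration 2 steps past pnnnw: pnnnw → pnnnp → (answer).

pnnwn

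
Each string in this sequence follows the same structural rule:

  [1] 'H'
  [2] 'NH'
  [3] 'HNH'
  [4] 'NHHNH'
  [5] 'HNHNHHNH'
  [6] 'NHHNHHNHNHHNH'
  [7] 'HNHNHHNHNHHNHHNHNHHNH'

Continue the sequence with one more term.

From term 3 onward, concatenate the second-to-last term with the last: H·NH = HNH, NH·HNH = NHHNH, …
So term 8 is NHHNHHNHNHHNH·HNHNHHNHNHHNHHNHNHHNH.

NHHNHHNHNHHNHHNHNHHNHNHHNHHNHNHHNH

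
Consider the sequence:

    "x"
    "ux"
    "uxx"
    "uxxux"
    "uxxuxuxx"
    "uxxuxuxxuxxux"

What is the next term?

Each term (from the third on) is the previous term followed by the one before it: term 3 = ux·x = uxx.
The next term joins uxxuxuxxuxxux and uxxuxuxx.

uxxuxuxxuxxuxuxxuxuxx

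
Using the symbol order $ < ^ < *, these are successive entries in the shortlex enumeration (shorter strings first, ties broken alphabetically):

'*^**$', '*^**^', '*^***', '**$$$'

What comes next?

**$$^

The successor of **$$$ increments the rightmost position that isn't already * and resets every position after it to $.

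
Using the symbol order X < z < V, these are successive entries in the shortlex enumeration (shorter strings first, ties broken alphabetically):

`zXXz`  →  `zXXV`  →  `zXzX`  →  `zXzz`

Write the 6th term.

Advancing 2 positions from zXzz through zXzz → zXzV reaches term 6.

zXVX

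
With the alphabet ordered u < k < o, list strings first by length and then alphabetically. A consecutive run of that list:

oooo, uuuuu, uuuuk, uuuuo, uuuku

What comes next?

Find the rightmost character of uuuku below o, bump it to the next letter, and reset everything to its right to u.

uuukk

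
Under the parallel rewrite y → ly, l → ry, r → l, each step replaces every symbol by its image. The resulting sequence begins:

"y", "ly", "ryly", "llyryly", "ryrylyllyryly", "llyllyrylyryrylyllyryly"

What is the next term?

Applying the rule to each of the 23 symbols of llyllyrylyryrylyllyryly gives the pieces ry ry ly ry ry ly l ly ry ly l ly l ly ry ly ry ry ly l ly ry ly, which concatenate to the answer.

ryrylyryrylyllyrylyllyllyrylyryrylyllyryly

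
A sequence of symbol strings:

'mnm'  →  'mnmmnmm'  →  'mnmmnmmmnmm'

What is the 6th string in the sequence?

mnmmnmmmnmmmnmmmnmmmnmm

The strings grow by a fixed suffix mnmm each time.
From mnmmnmmmnmm, 3 further steps: mnmmnmmmnmm → mnmmnmmmnmmmnmm → mnmmnmmmnmmmnmmmnmm → (answer).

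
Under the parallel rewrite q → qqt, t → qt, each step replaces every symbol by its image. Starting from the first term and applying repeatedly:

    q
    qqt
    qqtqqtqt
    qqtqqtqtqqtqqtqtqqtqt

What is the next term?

qqtqqtqtqqtqqtqtqqtqtqqtqqtqtqqtqqtqtqqtqtqqtqqtqtqqtqt

φ(qqtqqtqtqqtqqtqtqqtqt) expands symbol-by-symbol to qqt qqt qt qqt qqt qt qqt qt qqt qqt qt qqt qqt qt qqt qt qqt qqt qt qqt qt; joining the 21 pieces gives the next term.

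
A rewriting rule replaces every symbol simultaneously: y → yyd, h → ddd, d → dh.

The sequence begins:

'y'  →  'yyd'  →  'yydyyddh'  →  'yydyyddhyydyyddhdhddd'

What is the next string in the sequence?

Replace each of the 21 characters of yydyyddhyydyyddhdhddd in place — yyd yyd dh yyd yyd dh dh ddd yyd yyd dh yyd yyd dh dh ddd dh ddd dh dh dh — and concatenate.

yydyyddhyydyyddhdhdddyydyyddhyydyyddhdhddddhddddhdhdh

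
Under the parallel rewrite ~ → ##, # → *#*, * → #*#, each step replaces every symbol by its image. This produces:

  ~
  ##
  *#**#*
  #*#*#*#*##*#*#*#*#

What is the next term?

Applying the rule to each of the 18 symbols of #*#*#*#*##*#*#*#*# gives the pieces *#* #*# *#* #*# *#* #*# *#* #*# *#* *#* #*# *#* #*# *#* #*# *#* #*# *#*, which concatenate to the answer.

*#*#*#*#*#*#*#*#*#*#*#*#*#**#*#*#*#*#*#*#*#*#*#*#*#*#*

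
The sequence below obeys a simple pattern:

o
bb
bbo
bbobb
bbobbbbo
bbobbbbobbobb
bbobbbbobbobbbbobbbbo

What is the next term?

From term 3 onward, concatenate the last term with the second-to-last: bb·o = bbo, bbo·bb = bbobb, …
Continuing: bbobbbbobbobbbbobbbbo · bbobbbbobbobb gives term 8.

bbobbbbobbobbbbobbbbobbobbbbobbobb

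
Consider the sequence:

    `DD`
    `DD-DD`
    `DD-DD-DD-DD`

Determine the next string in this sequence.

Every step duplicates the string with '-' between the halves.
One more doubling of DD-DD-DD-DD gives the answer.

DD-DD-DD-DD-DD-DD-DD-DD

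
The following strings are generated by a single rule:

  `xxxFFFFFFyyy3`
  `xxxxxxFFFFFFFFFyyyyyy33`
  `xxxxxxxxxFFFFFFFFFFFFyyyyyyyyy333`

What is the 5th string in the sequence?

xxxxxxxxxxxxxxxFFFFFFFFFFFFFFFFFFyyyyyyyyyyyyyyy33333

Reading off run lengths: x runs 3, 6, 9; F runs 6, 9, 12; y runs 3, 6, 9; 3 runs 1, 2, 3 — each is linear in n (n = 1, 2, …).
At n = 5 the blocks have lengths 15, 18, 15, 5.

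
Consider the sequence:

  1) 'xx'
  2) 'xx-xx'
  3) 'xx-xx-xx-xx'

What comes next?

xx-xx-xx-xx-xx-xx-xx-xx

Every step duplicates the string with '-' between the halves.
One more doubling of xx-xx-xx-xx gives the answer.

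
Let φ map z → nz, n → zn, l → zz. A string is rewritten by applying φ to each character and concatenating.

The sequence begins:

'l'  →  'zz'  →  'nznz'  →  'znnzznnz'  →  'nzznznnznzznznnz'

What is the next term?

Applying the rule to each of the 16 symbols of nzznznnznzznznnz gives the pieces zn nz nz zn nz zn zn nz zn nz nz zn nz zn zn nz, which concatenate to the answer.

znnznzznnzznznnzznnznzznnzznznnz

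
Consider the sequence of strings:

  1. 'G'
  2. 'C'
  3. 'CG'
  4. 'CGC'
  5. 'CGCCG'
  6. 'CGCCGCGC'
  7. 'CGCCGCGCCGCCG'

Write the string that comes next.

This is a Fibonacci-style word recurrence s(k) = s(k−1)·s(k−2): e.g. C·G = CG.
The next term joins CGCCGCGCCGCCG and CGCCGCGC.

CGCCGCGCCGCCGCGCCGCGC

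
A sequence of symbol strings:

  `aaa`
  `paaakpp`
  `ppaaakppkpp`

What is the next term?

s(k+1) = p·s(k)·kpp, so each term gains p as a prefix and kpp as a suffix.
Applying this once more to ppaaakppkpp:

pppaaakppkppkpp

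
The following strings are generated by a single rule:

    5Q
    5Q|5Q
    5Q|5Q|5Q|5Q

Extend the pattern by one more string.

Every step duplicates the string with '|' between the halves.
One more doubling of 5Q|5Q|5Q|5Q gives the answer.

5Q|5Q|5Q|5Q|5Q|5Q|5Q|5Q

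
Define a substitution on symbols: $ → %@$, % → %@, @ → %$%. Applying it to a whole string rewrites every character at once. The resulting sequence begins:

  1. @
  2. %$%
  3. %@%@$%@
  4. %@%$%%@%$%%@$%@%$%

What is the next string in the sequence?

Rewriting the 18 symbols of %@%$%%@%$%%@$%@%$% one by one yields %@ %$% %@ %@$ %@ %@ %$% %@ %@$ %@ %@ %$% %@$ %@ %$% %@ %@$ %@; concatenated:

%@%$%%@%@$%@%@%$%%@%@$%@%@%$%%@$%@%$%%@%@$%@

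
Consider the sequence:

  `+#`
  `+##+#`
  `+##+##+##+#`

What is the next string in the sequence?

Each string is two copies of the previous one joined by '#'.
Doubling +##+##+##+# with '#' between the halves:

+##+##+##+##+##+##+##+#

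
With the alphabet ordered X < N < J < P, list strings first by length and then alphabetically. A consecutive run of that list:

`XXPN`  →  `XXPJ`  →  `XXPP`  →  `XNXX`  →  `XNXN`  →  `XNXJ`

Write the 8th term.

XNNX

Stepping forward 2 times from XNXJ: XNXJ → XNXP, then the target.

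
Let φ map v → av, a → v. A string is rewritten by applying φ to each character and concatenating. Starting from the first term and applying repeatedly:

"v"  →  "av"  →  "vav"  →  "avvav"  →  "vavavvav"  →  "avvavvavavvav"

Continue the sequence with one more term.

φ(avvavvavavvav) expands symbol-by-symbol to v av av v av av v av v av av v av; joining the 13 pieces gives the next term.

vavavvavavvavvavavvav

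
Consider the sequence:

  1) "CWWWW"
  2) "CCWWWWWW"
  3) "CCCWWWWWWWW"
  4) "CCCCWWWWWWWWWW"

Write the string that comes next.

CCCCCWWWWWWWWWWWW

Reading off run lengths: C runs 1, 2, 3, 4; W runs 4, 6, 8, 10 — each is linear in n, where the shown terms are n = 2, 3, 4, 5.
Setting n = 6 gives 5, 12 characters in each block.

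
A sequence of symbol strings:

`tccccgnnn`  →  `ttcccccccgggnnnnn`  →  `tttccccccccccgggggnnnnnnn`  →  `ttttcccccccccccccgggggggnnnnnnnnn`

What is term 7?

Each string has the form t^{n} c^{3n+1} g^{2n-1} n^{2n+1} (n = 1, 2, …).
At n = 7 the blocks have lengths 7, 22, 13, 15.

tttttttccccccccccccccccccccccgggggggggggggnnnnnnnnnnnnnnn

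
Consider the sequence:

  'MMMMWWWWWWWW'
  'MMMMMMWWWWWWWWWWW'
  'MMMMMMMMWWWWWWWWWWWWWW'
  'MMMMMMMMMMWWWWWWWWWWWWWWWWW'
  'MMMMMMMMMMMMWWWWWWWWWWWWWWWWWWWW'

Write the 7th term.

MMMMMMMMMMMMMMMMWWWWWWWWWWWWWWWWWWWWWWWWWW

The n-th term is 2n M's then 3n+2 W's, where the shown terms are n = 2, 3, 4, 5, 6.
Setting n = 8 gives 16, 26 characters in each block.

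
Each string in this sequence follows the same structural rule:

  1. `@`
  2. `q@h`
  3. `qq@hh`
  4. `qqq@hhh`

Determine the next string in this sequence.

s(k+1) = q·s(k)·h, so each term gains q as a prefix and h as a suffix.
One more step from qqq@hhh gives the answer.

qqqq@hhhh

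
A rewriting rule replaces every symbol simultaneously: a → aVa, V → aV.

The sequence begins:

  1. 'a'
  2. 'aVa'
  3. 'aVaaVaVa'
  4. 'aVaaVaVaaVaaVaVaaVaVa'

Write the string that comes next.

aVaaVaVaaVaaVaVaaVaVaaVaaVaVaaVaaVaVaaVaVaaVaaVaVaaVaVa

φ(aVaaVaVaaVaaVaVaaVaVa) expands symbol-by-symbol to aVa aV aVa aVa aV aVa aV aVa aVa aV aVa aVa aV aVa aV aVa aVa aV aVa aV aVa; joining the 21 pieces gives the next term.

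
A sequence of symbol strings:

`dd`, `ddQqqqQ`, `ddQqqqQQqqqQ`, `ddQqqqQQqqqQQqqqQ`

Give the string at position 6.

Each term is the previous one with QqqqQ appended.
From ddQqqqQQqqqQQqqqQ, 2 further steps: ddQqqqQQqqqQQqqqQ → ddQqqqQQqqqQQqqqQQqqqQ → (answer).

ddQqqqQQqqqQQqqqQQqqqQQqqqQ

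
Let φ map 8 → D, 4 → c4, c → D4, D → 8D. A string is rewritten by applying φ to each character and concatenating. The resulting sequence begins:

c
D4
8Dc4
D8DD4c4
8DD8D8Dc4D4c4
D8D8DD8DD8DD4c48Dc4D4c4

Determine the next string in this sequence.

8DD8DD8D8DD8D8DD8D8Dc4D4c4D8DD4c48Dc4D4c4

Replace each of the 23 characters of D8D8DD8DD8DD4c48Dc4D4c4 in place — 8D D 8D D 8D 8D D 8D 8D D 8D 8D c4 D4 c4 D 8D D4 c4 8D c4 D4 c4 — and concatenate.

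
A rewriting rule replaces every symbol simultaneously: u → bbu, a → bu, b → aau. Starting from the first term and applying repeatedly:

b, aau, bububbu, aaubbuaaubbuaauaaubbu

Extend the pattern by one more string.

Rewriting the 21 symbols of aaubbuaaubbuaauaaubbu one by one yields bu bu bbu aau aau bbu bu bu bbu aau aau bbu bu bu bbu bu bu bbu aau aau bbu; concatenated:

bububbuaauaaubbubububbuaauaaubbubububbubububbuaauaaubbu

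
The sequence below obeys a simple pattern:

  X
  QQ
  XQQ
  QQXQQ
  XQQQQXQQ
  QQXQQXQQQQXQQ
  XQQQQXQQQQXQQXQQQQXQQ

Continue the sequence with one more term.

QQXQQXQQQQXQQXQQQQXQQQQXQQXQQQQXQQ

From term 3 onward, concatenate the second-to-last term with the last: X·QQ = XQQ, QQ·XQQ = QQXQQ, …
So term 8 is QQXQQXQQQQXQQ·XQQQQXQQQQXQQXQQQQXQQ.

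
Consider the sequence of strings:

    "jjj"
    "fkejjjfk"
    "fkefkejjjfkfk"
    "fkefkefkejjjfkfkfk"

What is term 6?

fkefkefkefkefkejjjfkfkfkfkfk

Each term wraps the previous one in fke on the left and fk on the right.
From fkefkefkejjjfkfkfk, 2 further steps: fkefkefkejjjfkfkfk → fkefkefkefkejjjfkfkfkfk → (answer).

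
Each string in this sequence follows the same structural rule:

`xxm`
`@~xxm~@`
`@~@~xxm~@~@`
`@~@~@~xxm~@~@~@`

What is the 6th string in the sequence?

Every step adds @~ to the front and ~@ to the end of the previous string.
From @~@~@~xxm~@~@~@, 2 further steps: @~@~@~xxm~@~@~@ → @~@~@~@~xxm~@~@~@~@ → (answer).

@~@~@~@~@~xxm~@~@~@~@~@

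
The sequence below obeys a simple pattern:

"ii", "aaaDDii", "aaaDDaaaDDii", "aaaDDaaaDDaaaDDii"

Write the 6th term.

aaaDDaaaDDaaaDDaaaDDaaaDDii

Every step adds aaaDD at the front: s(k+1) = aaaDD·s(k).
From aaaDDaaaDDaaaDDii, 2 further steps: aaaDDaaaDDaaaDDii → aaaDDaaaDDaaaDDaaaDDii → (answer).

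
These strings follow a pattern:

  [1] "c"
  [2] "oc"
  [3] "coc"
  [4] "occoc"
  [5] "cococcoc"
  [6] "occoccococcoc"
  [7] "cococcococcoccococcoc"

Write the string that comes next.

This is a Fibonacci-style word recurrence s(k) = s(k−2)·s(k−1): e.g. c·oc = coc.
So term 8 is occoccococcoc·cococcococcoccococcoc.

occoccococcoccococcococcoccococcoc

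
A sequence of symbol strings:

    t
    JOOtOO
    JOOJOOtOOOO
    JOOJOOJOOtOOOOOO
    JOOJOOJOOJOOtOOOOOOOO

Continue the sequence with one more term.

JOOJOOJOOJOOJOOtOOOOOOOOOO

Every step adds JOO to the front and OO to the end of the previous string.
So the next term is JOO·JOOJOOJOOJOOtOOOOOOOO·OO.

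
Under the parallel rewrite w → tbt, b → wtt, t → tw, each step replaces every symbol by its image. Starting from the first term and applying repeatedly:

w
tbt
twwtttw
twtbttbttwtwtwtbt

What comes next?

Rewriting the 17 symbols of twtbttbttwtwtwtbt one by one yields tw tbt tw wtt tw tw wtt tw tw tbt tw tbt tw tbt tw wtt tw; concatenated:

twtbttwwtttwtwwtttwtwtbttwtbttwtbttwwtttw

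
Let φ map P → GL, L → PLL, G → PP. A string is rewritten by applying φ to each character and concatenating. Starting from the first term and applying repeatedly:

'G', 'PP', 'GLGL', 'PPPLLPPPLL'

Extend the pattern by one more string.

Apply φ to PPPLLPPPLL symbol by symbol: P→GL, P→GL, P→GL, L→PLL, L→PLL, P→GL, P→GL, P→GL, L→PLL, L→PLL; joined: GL GL GL PLL PLL GL GL GL PLL PLL.

GLGLGLPLLPLLGLGLGLPLLPLL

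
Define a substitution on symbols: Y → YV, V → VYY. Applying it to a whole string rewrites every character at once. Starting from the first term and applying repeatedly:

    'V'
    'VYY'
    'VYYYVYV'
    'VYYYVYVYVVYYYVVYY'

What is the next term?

Replace each of the 17 characters of VYYYVYVYVVYYYVVYY in place — VYY YV YV YV VYY YV VYY YV VYY VYY YV YV YV VYY VYY YV YV — and concatenate.

VYYYVYVYVVYYYVVYYYVVYYVYYYVYVYVVYYVYYYVYV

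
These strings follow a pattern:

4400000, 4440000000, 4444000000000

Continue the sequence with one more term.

The n-th term is n 4's then 2n+1 0's, where the shown terms are n = 2, 3, 4.
For the next term, n = 5, so the run lengths are 5, 11.

4444400000000000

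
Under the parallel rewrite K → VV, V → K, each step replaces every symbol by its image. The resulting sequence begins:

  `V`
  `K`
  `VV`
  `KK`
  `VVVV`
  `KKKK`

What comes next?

VVVVVVVV

Apply φ to KKKK symbol by symbol: K→VV, K→VV, K→VV, K→VV; joined: VV VV VV VV.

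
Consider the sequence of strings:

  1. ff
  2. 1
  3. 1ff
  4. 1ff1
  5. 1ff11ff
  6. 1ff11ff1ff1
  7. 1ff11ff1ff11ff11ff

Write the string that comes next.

1ff11ff1ff11ff11ff1ff11ff1ff1

Each term (from the third on) is the previous term followed by the one before it: term 3 = 1·ff = 1ff.
Continuing: 1ff11ff1ff11ff11ff · 1ff11ff1ff1 gives term 8.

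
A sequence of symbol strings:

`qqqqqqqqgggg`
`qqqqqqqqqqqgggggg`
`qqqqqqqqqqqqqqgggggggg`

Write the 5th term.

Reading off run lengths: q runs 8, 11, 14; g runs 4, 6, 8 — each is linear in n, where the shown terms are n = 2, 3, 4.
At n = 6 the blocks have lengths 20, 12.

qqqqqqqqqqqqqqqqqqqqgggggggggggg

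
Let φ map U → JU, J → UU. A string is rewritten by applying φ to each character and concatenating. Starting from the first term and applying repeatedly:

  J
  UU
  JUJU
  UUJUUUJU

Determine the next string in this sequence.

Expanding UUJUUUJU: U→JU, U→JU, J→UU, U→JU, U→JU, U→JU, J→UU, U→JU. Concatenated: JU JU UU JU JU JU UU JU.

JUJUUUJUJUJUUUJU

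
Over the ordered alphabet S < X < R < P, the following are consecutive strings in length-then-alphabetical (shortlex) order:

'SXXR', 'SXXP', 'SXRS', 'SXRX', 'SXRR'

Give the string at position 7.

SXPS

Continuing the enumeration 2 steps past SXRR: SXRR → SXRP → (answer).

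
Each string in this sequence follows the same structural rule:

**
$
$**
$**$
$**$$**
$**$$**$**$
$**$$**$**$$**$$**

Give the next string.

$**$$**$**$$**$$**$**$$**$**$

This is a Fibonacci-style word recurrence s(k) = s(k−1)·s(k−2): e.g. $·** = $**.
The next term joins $**$$**$**$$**$$** and $**$$**$**$.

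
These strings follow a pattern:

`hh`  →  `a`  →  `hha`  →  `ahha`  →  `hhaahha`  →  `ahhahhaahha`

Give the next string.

hhaahhaahhahhaahha

This is a Fibonacci-style word recurrence s(k) = s(k−2)·s(k−1): e.g. hh·a = hha.
Continuing: hhaahha · ahhahhaahha gives term 7.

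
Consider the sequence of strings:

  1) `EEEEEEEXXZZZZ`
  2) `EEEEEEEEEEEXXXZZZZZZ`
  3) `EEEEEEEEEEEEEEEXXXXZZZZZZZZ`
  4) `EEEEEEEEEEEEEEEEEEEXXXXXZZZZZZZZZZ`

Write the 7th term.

Reading off run lengths: E runs 7, 11, 15, 19; X runs 2, 3, 4, 5; Z runs 4, 6, 8, 10 — each is linear in n, where the shown terms are n = 2, 3, 4, 5.
For term 7, n = 8, so the run lengths are 31, 8, 16.

EEEEEEEEEEEEEEEEEEEEEEEEEEEEEEEXXXXXXXXZZZZZZZZZZZZZZZZ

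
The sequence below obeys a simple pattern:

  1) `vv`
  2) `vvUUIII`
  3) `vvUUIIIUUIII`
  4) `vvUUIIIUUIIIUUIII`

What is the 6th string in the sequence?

Each term is the previous one with UUIII appended.
From vvUUIIIUUIIIUUIII, 2 further steps: vvUUIIIUUIIIUUIII → vvUUIIIUUIIIUUIIIUUIII → (answer).

vvUUIIIUUIIIUUIIIUUIIIUUIII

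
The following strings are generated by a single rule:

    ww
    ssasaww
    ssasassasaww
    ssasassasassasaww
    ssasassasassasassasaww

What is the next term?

Each term is the previous one with ssasa prepended.
Applying this once more to ssasassasassasassasaww:

ssasassasassasassasassasaww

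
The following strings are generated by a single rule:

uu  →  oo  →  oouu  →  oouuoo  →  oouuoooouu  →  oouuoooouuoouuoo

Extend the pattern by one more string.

This is a Fibonacci-style word recurrence s(k) = s(k−1)·s(k−2): e.g. oo·uu = oouu.
The next term joins oouuoooouuoouuoo and oouuoooouu.

oouuoooouuoouuoooouuoooouu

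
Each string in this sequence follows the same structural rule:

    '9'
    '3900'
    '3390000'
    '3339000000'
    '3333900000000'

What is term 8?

Each term wraps the previous one in 3 on the left and 00 on the right.
From 3333900000000, 3 further steps: 3333900000000 → 3333390000000000 → 3333339000000000000 → (answer).

3333333900000000000000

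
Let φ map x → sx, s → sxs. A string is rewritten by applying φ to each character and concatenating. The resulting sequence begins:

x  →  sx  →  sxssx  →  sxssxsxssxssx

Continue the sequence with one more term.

sxssxsxssxssxsxssxsxssxssxsxssxssx

φ(sxssxsxssxssx) expands symbol-by-symbol to sxs sx sxs sxs sx sxs sx sxs sxs sx sxs sxs sx; joining the 13 pieces gives the next term.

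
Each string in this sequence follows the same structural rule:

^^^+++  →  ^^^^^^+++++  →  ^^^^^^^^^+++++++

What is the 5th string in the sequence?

Reading off run lengths: ^ runs 3, 6, 9; + runs 3, 5, 7 — each is linear in n (n = 1, 2, …).
At n = 5 the blocks have lengths 15, 11.

^^^^^^^^^^^^^^^+++++++++++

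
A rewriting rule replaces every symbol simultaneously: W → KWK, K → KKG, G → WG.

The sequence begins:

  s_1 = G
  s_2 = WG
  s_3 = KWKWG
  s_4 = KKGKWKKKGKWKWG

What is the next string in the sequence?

KKGKKGWGKKGKWKKKGKKGKKGWGKKGKWKKKGKWKWG

Applying the rule to each of the 14 symbols of KKGKWKKKGKWKWG gives the pieces KKG KKG WG KKG KWK KKG KKG KKG WG KKG KWK KKG KWK WG, which concatenate to the answer.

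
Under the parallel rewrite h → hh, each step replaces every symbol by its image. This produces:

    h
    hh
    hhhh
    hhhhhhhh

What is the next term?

Rewriting each symbol of hhhhhhhh: h→hh, h→hh, h→hh, h→hh, h→hh, h→hh, h→hh, h→hh, which concatenates to hh hh hh hh hh hh hh hh.

hhhhhhhhhhhhhhhh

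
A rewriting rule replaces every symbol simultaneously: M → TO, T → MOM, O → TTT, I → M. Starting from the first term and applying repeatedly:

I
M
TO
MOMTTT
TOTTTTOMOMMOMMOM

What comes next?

MOMTTTMOMMOMMOMMOMTTTTOTTTTOTOTTTTOTOTTTTO

Replace each of the 16 characters of TOTTTTOMOMMOMMOM in place — MOM TTT MOM MOM MOM MOM TTT TO TTT TO TO TTT TO TO TTT TO — and concatenate.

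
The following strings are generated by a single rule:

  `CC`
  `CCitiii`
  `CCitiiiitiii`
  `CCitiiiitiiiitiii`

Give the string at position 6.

Every step adds itiii to the end: s(k+1) = s(k)·itiii.
From CCitiiiitiiiitiii, 2 further steps: CCitiiiitiiiitiii → CCitiiiitiiiitiiiitiii → (answer).

CCitiiiitiiiitiiiitiiiitiii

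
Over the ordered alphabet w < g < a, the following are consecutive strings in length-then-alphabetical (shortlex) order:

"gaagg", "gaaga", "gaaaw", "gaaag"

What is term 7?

Continuing the enumeration 3 steps past gaaag: gaaag → gaaaa → awwww → (answer).

awwwg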